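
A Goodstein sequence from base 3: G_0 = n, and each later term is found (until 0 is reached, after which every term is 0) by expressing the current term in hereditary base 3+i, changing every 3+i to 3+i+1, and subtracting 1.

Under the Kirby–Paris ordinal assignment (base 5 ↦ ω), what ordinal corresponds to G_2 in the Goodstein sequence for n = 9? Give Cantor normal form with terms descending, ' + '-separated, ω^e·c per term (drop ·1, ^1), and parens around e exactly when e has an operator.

ω·3 + 2

base 3: 9 = 3^2; at 4: 4^2 = 16; next = 15
base 4: 15 = 3·4 + 3; at 5: 3·5 + 3 = 18; next = 17
base 5: 17 = 3·5 + 2; at 6: 3·6 + 2 = 20; next = 19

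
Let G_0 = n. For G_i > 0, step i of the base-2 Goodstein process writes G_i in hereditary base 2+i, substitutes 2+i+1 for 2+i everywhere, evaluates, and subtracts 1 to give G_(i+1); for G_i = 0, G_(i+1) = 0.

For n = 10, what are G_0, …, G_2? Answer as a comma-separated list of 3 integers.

10, 83, 1025

base 2: 10 = 2^(2 + 1) + 2; at 3: 3^(3 + 1) + 3 = 84; next = 83
base 3: 83 = 3^(3 + 1) + 2; at 4: 4^(4 + 1) + 2 = 1026; next = 1025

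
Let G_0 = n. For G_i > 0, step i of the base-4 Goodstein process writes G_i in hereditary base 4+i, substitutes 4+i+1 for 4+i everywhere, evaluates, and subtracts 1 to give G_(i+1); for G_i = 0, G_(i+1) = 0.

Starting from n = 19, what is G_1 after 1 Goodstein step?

27

base 4: 19 = 4^2 + 3; at 5: 5^2 + 3 = 28; next = 27
base 5: 27 = 5^2 + 2; at 6: 6^2 + 2 = 38; next = 37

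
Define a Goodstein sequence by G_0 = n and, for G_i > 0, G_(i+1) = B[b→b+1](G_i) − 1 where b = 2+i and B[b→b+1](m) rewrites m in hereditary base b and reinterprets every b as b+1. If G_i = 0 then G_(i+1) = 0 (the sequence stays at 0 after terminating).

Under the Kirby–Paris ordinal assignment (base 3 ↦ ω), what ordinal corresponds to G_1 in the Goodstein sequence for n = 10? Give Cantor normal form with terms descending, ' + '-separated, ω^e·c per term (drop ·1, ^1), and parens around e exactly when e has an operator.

ω^(ω + 1) + 2

10 —HB2→ 2^(2 + 1) + 2 —bump→ 3^(3 + 1) + 3 = 84 —(−1)→ 83
83 —HB3→ 3^(3 + 1) + 2 —bump→ 4^(4 + 1) + 2 = 1026 —(−1)→ 1025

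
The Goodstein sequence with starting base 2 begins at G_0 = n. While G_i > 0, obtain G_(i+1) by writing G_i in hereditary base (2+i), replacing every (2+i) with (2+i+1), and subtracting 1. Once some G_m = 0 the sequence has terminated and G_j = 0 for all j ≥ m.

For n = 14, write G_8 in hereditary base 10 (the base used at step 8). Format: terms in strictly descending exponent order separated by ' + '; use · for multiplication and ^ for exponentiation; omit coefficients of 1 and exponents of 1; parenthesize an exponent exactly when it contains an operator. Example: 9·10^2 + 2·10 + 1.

10^(10 + 1) + 5·10^5 + 5·10^4 + 5·10^3 + 5·10^2 + 5·10 + 1

(0) 14|_2 = 2^(2 + 1) + 2^2 + 2 ↦ 3^(3 + 1) + 3^3 + 3|_3 = 111 ⇒ 110
(1) 110|_3 = 3^(3 + 1) + 3^3 + 2 ↦ 4^(4 + 1) + 4^4 + 2|_4 = 1282 ⇒ 1281
(2) 1281|_4 = 4^(4 + 1) + 4^4 + 1 ↦ 5^(5 + 1) + 5^5 + 1|_5 = 18751 ⇒ 18750
(3) 18750|_5 = 5^(5 + 1) + 5^5 ↦ 6^(6 + 1) + 6^6|_6 = 326592 ⇒ 326591
(4) 326591|_6 = 6^(6 + 1) + 5·6^5 + 5·6^4 + 5·6^3 + 5·6^2 + 5·6 + 5 ↦ 7^(7 + 1) + 5·7^5 + 5·7^4 + 5·7^3 + 5·7^2 + 5·7 + 5|_7 = 5862841 ⇒ 5862840
(5) 5862840|_7 = 7^(7 + 1) + 5·7^5 + 5·7^4 + 5·7^3 + 5·7^2 + 5·7 + 4 ↦ 8^(8 + 1) + 5·8^5 + 5·8^4 + 5·8^3 + 5·8^2 + 5·8 + 4|_8 = 134404972 ⇒ 134404971
(6) 134404971|_8 = 8^(8 + 1) + 5·8^5 + 5·8^4 + 5·8^3 + 5·8^2 + 5·8 + 3 ↦ 9^(9 + 1) + 5·9^5 + 5·9^4 + 5·9^3 + 5·9^2 + 5·9 + 3|_9 = 3487116549 ⇒ 3487116548
(7) 3487116548|_9 = 9^(9 + 1) + 5·9^5 + 5·9^4 + 5·9^3 + 5·9^2 + 5·9 + 2 ↦ 10^(10 + 1) + 5·10^5 + 5·10^4 + 5·10^3 + 5·10^2 + 5·10 + 2|_10 = 100000555552 ⇒ 100000555551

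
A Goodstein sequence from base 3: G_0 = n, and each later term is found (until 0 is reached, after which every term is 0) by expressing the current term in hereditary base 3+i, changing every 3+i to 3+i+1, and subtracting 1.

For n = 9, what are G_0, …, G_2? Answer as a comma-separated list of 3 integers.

G_0=9  [base 3] 3^2  →[3↦4]→  4^2 = 16  −1 ⇒ G_1=15
G_1=15  [base 4] 3·4 + 3  →[4↦5]→  3·5 + 3 = 18  −1 ⇒ G_2=17

9, 15, 17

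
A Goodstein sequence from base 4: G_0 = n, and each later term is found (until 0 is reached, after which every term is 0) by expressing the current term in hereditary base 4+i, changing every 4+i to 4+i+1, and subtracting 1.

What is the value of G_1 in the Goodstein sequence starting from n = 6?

step 0: 6 = 4 + 2; sub 5 for 4: 5 + 2; = 7; G_1 = 7−1 = 6
step 1: 6 = 5 + 1; sub 6 for 5: 6 + 1; = 7; G_2 = 7−1 = 6

6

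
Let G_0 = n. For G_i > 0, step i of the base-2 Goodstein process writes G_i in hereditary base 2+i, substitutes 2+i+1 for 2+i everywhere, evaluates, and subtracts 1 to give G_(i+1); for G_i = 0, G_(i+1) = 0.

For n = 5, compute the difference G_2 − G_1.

G_0 = 5. HB_2(5) = 2^2 + 1. Bump = 28. G_1 = 27.
G_1 = 27. HB_3(27) = 3^3. Bump = 256. G_2 = 255.

228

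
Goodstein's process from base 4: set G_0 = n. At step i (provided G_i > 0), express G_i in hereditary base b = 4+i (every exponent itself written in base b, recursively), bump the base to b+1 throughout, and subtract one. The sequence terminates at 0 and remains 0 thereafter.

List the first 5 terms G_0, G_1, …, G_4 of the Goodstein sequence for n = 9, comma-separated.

i=0: 9 = 2·4 + 1 (b=4); 4→5: 2·5 + 1 = 11; 11−1 = 10
i=1: 10 = 2·5 (b=5); 5→6: 2·6 = 12; 12−1 = 11
i=2: 11 = 6 + 5 (b=6); 6→7: 7 + 5 = 12; 12−1 = 11
i=3: 11 = 7 + 4 (b=7); 7→8: 8 + 4 = 12; 12−1 = 11

9, 10, 11, 11, 11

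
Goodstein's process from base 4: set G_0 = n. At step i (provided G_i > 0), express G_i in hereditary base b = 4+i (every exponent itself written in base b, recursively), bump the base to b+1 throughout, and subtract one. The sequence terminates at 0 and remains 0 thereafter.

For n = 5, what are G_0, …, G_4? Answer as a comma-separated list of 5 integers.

5, 5, 5, 4, 3

G_0 = 5. HB_4(5) = 4 + 1. Bump = 6. G_1 = 5.
G_1 = 5. HB_5(5) = 5. Bump = 6. G_2 = 5.
G_2 = 5. HB_6(5) = 5. Bump = 5. G_3 = 4.
G_3 = 4. HB_7(4) = 4. Bump = 4. G_4 = 3.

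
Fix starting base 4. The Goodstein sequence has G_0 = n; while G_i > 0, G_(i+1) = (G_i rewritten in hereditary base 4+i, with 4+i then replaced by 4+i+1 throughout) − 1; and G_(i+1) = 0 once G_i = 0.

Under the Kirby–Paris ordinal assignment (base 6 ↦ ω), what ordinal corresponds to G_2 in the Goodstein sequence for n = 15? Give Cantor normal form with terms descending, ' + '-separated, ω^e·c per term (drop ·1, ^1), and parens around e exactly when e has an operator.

G_0=15  [base 4] 3·4 + 3  →[4↦5]→  3·5 + 3 = 18  −1 ⇒ G_1=17
G_1=17  [base 5] 3·5 + 2  →[5↦6]→  3·6 + 2 = 20  −1 ⇒ G_2=19

ω·3 + 1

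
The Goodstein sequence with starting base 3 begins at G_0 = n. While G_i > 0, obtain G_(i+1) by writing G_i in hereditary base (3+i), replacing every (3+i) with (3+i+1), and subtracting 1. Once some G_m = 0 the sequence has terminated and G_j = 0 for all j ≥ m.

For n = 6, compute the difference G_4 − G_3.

0

[0] 6 ≡ 2·3 (base 3). Lift 4: 8. −1: 7.
[1] 7 ≡ 4 + 3 (base 4). Lift 5: 8. −1: 7.
[2] 7 ≡ 5 + 2 (base 5). Lift 6: 8. −1: 7.
[3] 7 ≡ 6 + 1 (base 6). Lift 7: 8. −1: 7.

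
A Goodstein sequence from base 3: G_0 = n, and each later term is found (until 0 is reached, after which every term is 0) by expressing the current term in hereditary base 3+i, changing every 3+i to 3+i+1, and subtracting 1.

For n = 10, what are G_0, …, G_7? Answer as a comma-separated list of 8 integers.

10, 16, 24, 27, 30, 33, 36, 39

[0] 10 ≡ 3^2 + 1 (base 3). Lift 4: 17. −1: 16.
[1] 16 ≡ 4^2 (base 4). Lift 5: 25. −1: 24.
[2] 24 ≡ 4·5 + 4 (base 5). Lift 6: 28. −1: 27.
[3] 27 ≡ 4·6 + 3 (base 6). Lift 7: 31. −1: 30.
[4] 30 ≡ 4·7 + 2 (base 7). Lift 8: 34. −1: 33.
[5] 33 ≡ 4·8 + 1 (base 8). Lift 9: 37. −1: 36.
[6] 36 ≡ 4·9 (base 9). Lift 10: 40. −1: 39.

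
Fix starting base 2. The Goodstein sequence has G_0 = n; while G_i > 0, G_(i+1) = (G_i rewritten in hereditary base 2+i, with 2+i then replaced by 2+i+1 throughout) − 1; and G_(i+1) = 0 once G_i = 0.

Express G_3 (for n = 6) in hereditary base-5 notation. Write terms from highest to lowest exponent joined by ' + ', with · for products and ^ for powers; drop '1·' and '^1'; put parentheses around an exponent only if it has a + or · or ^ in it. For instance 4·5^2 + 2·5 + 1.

5^5

step 0: 6 = 2^2 + 2; sub 3 for 2: 3^3 + 3; = 30; G_1 = 30−1 = 29
step 1: 29 = 3^3 + 2; sub 4 for 3: 4^4 + 2; = 258; G_2 = 258−1 = 257
step 2: 257 = 4^4 + 1; sub 5 for 4: 5^5 + 1; = 3126; G_3 = 3126−1 = 3125
step 3: 3125 = 5^5; sub 6 for 5: 6^6; = 46656; G_4 = 46656−1 = 46655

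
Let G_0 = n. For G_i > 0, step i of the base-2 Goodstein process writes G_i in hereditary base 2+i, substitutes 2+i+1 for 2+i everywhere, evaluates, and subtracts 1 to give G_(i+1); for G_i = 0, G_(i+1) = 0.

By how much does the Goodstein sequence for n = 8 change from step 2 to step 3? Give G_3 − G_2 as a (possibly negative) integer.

5757

8 —HB2→ 2^(2 + 1) —bump→ 3^(3 + 1) = 81 —(−1)→ 80
80 —HB3→ 2·3^3 + 2·3^2 + 2·3 + 2 —bump→ 2·4^4 + 2·4^2 + 2·4 + 2 = 554 —(−1)→ 553
553 —HB4→ 2·4^4 + 2·4^2 + 2·4 + 1 —bump→ 2·5^5 + 2·5^2 + 2·5 + 1 = 6311 —(−1)→ 6310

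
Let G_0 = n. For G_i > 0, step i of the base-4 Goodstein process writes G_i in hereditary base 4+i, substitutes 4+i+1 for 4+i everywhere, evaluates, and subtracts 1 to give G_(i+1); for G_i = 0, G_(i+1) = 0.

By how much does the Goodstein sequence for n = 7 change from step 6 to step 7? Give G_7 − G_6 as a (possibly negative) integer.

[0] 7 ≡ 4 + 3 (base 4). Lift 5: 8. −1: 7.
[1] 7 ≡ 5 + 2 (base 5). Lift 6: 8. −1: 7.
[2] 7 ≡ 6 + 1 (base 6). Lift 7: 8. −1: 7.
[3] 7 ≡ 7 (base 7). Lift 8: 8. −1: 7.
[4] 7 ≡ 7 (base 8). Lift 9: 7. −1: 6.
[5] 6 ≡ 6 (base 9). Lift 10: 6. −1: 5.
[6] 5 ≡ 5 (base 10). Lift 11: 5. −1: 4.

-1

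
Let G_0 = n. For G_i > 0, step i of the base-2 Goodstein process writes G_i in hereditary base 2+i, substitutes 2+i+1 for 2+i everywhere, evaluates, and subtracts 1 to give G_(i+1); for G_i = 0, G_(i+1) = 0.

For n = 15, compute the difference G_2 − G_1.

1172

[0] 15 ≡ 2^(2 + 1) + 2^2 + 2 + 1 (base 2). Lift 3: 112. −1: 111.
[1] 111 ≡ 3^(3 + 1) + 3^3 + 3 (base 3). Lift 4: 1284. −1: 1283.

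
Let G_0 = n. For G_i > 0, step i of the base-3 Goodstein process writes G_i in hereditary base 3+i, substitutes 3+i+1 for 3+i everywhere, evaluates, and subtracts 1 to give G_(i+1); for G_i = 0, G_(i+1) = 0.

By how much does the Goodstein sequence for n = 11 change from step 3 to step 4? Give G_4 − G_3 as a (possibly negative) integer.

base 3: 11 = 3^2 + 2; at 4: 4^2 + 2 = 18; next = 17
base 4: 17 = 4^2 + 1; at 5: 5^2 + 1 = 26; next = 25
base 5: 25 = 5^2; at 6: 6^2 = 36; next = 35
base 6: 35 = 5·6 + 5; at 7: 5·7 + 5 = 40; next = 39

4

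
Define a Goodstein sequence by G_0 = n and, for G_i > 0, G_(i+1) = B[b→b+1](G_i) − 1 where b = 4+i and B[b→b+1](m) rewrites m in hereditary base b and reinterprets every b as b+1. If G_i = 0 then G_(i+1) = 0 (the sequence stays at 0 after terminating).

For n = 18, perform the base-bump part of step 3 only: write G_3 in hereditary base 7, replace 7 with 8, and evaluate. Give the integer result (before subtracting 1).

54

(0) 18|_4 = 4^2 + 2 ↦ 5^2 + 2|_5 = 27 ⇒ 26
(1) 26|_5 = 5^2 + 1 ↦ 6^2 + 1|_6 = 37 ⇒ 36
(2) 36|_6 = 6^2 ↦ 7^2|_7 = 49 ⇒ 48
(3) 48|_7 = 6·7 + 6 ↦ 6·8 + 6|_8 = 54 ⇒ 53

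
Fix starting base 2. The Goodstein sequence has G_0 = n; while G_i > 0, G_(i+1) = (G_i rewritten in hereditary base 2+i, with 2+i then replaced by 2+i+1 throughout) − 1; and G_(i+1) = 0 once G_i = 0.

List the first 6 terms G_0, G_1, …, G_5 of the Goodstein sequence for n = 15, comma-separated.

15, 111, 1283, 18752, 326593, 6588344

[0] 15 ≡ 2^(2 + 1) + 2^2 + 2 + 1 (base 2). Lift 3: 112. −1: 111.
[1] 111 ≡ 3^(3 + 1) + 3^3 + 3 (base 3). Lift 4: 1284. −1: 1283.
[2] 1283 ≡ 4^(4 + 1) + 4^4 + 3 (base 4). Lift 5: 18753. −1: 18752.
[3] 18752 ≡ 5^(5 + 1) + 5^5 + 2 (base 5). Lift 6: 326594. −1: 326593.
[4] 326593 ≡ 6^(6 + 1) + 6^6 + 1 (base 6). Lift 7: 6588345. −1: 6588344.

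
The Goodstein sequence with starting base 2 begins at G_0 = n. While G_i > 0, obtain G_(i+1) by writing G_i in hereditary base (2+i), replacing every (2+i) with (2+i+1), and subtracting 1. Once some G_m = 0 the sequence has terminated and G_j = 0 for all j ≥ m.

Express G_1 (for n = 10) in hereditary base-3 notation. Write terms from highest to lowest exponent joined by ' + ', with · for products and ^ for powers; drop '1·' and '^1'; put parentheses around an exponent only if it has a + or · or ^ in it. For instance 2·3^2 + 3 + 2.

[0] 10 ≡ 2^(2 + 1) + 2 (base 2). Lift 3: 84. −1: 83.
[1] 83 ≡ 3^(3 + 1) + 2 (base 3). Lift 4: 1026. −1: 1025.

3^(3 + 1) + 2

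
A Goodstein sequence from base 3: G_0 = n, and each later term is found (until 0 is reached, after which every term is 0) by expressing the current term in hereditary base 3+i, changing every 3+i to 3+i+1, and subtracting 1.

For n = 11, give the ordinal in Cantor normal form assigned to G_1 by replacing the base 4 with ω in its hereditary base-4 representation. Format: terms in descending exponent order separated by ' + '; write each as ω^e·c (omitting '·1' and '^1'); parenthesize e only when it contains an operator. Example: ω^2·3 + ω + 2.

ω^2 + 1

11 —HB3→ 3^2 + 2 —bump→ 4^2 + 2 = 18 —(−1)→ 17
17 —HB4→ 4^2 + 1 —bump→ 5^2 + 1 = 26 —(−1)→ 25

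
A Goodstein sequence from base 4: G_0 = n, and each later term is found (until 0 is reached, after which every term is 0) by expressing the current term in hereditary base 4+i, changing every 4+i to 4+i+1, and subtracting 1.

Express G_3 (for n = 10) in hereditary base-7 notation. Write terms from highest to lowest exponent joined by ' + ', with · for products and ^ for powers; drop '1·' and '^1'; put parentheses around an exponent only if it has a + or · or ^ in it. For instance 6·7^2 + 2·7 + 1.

7 + 6

[0] 10 ≡ 2·4 + 2 (base 4). Lift 5: 12. −1: 11.
[1] 11 ≡ 2·5 + 1 (base 5). Lift 6: 13. −1: 12.
[2] 12 ≡ 2·6 (base 6). Lift 7: 14. −1: 13.
[3] 13 ≡ 7 + 6 (base 7). Lift 8: 14. −1: 13.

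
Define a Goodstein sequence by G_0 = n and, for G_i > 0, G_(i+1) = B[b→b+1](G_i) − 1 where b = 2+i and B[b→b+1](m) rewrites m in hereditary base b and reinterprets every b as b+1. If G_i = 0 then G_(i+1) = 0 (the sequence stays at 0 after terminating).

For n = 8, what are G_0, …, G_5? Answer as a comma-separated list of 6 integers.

8, 80, 553, 6310, 93395, 1647195

(0) 8|_2 = 2^(2 + 1) ↦ 3^(3 + 1)|_3 = 81 ⇒ 80
(1) 80|_3 = 2·3^3 + 2·3^2 + 2·3 + 2 ↦ 2·4^4 + 2·4^2 + 2·4 + 2|_4 = 554 ⇒ 553
(2) 553|_4 = 2·4^4 + 2·4^2 + 2·4 + 1 ↦ 2·5^5 + 2·5^2 + 2·5 + 1|_5 = 6311 ⇒ 6310
(3) 6310|_5 = 2·5^5 + 2·5^2 + 2·5 ↦ 2·6^6 + 2·6^2 + 2·6|_6 = 93396 ⇒ 93395
(4) 93395|_6 = 2·6^6 + 2·6^2 + 6 + 5 ↦ 2·7^7 + 2·7^2 + 7 + 5|_7 = 1647196 ⇒ 1647195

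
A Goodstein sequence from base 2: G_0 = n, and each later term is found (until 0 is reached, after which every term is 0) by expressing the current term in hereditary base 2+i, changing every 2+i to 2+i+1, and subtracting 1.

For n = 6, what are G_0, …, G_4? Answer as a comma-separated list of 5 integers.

base 2: 6 = 2^2 + 2; at 3: 3^3 + 3 = 30; next = 29
base 3: 29 = 3^3 + 2; at 4: 4^4 + 2 = 258; next = 257
base 4: 257 = 4^4 + 1; at 5: 5^5 + 1 = 3126; next = 3125
base 5: 3125 = 5^5; at 6: 6^6 = 46656; next = 46655

6, 29, 257, 3125, 46655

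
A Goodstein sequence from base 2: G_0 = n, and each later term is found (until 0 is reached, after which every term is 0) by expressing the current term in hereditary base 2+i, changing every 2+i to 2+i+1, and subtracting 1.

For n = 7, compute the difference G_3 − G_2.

7 —HB2→ 2^2 + 2 + 1 —bump→ 3^3 + 3 + 1 = 31 —(−1)→ 30
30 —HB3→ 3^3 + 3 —bump→ 4^4 + 4 = 260 —(−1)→ 259
259 —HB4→ 4^4 + 3 —bump→ 5^5 + 3 = 3128 —(−1)→ 3127

2868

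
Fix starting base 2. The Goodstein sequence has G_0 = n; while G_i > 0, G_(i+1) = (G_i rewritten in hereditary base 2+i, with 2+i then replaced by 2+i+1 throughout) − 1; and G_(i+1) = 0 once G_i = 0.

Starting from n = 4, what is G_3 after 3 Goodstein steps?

60

i=0: 4 = 2^2 (b=2); 2→3: 3^3 = 27; 27−1 = 26
i=1: 26 = 2·3^2 + 2·3 + 2 (b=3); 3→4: 2·4^2 + 2·4 + 2 = 42; 42−1 = 41
i=2: 41 = 2·4^2 + 2·4 + 1 (b=4); 4→5: 2·5^2 + 2·5 + 1 = 61; 61−1 = 60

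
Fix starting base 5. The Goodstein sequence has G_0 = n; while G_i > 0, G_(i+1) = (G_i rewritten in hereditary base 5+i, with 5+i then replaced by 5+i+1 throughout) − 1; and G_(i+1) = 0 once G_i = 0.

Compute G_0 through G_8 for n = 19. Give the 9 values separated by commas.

19, 21, 23, 25, 27, 29, 30, 31, 32

G_0 = 19. HB_5(19) = 3·5 + 4. Bump = 22. G_1 = 21.
G_1 = 21. HB_6(21) = 3·6 + 3. Bump = 24. G_2 = 23.
G_2 = 23. HB_7(23) = 3·7 + 2. Bump = 26. G_3 = 25.
G_3 = 25. HB_8(25) = 3·8 + 1. Bump = 28. G_4 = 27.
G_4 = 27. HB_9(27) = 3·9. Bump = 30. G_5 = 29.
G_5 = 29. HB_10(29) = 2·10 + 9. Bump = 31. G_6 = 30.
G_6 = 30. HB_11(30) = 2·11 + 8. Bump = 32. G_7 = 31.
G_7 = 31. HB_12(31) = 2·12 + 7. Bump = 33. G_8 = 32.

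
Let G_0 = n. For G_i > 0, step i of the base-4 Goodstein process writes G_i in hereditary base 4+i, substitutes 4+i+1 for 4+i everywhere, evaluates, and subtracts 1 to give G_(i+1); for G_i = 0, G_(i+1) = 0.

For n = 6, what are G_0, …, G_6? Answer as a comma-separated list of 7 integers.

6, 6, 6, 6, 5, 4, 3

(0) 6|_4 = 4 + 2 ↦ 5 + 2|_5 = 7 ⇒ 6
(1) 6|_5 = 5 + 1 ↦ 6 + 1|_6 = 7 ⇒ 6
(2) 6|_6 = 6 ↦ 7|_7 = 7 ⇒ 6
(3) 6|_7 = 6 ↦ 6|_8 = 6 ⇒ 5
(4) 5|_8 = 5 ↦ 5|_9 = 5 ⇒ 4
(5) 4|_9 = 4 ↦ 4|_10 = 4 ⇒ 3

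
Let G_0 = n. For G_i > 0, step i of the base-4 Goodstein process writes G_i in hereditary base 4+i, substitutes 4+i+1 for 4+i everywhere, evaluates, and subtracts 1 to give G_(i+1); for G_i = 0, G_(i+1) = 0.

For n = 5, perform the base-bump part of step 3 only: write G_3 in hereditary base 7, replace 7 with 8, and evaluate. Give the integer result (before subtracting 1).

4

[0] 5 ≡ 4 + 1 (base 4). Lift 5: 6. −1: 5.
[1] 5 ≡ 5 (base 5). Lift 6: 6. −1: 5.
[2] 5 ≡ 5 (base 6). Lift 7: 5. −1: 4.
[3] 4 ≡ 4 (base 7). Lift 8: 4. −1: 3.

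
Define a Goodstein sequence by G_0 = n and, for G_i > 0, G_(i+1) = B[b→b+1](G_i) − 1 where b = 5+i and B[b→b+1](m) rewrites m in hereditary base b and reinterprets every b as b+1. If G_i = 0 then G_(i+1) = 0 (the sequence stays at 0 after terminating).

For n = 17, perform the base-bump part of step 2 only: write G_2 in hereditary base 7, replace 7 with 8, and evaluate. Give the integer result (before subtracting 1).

24

(0) 17|_5 = 3·5 + 2 ↦ 3·6 + 2|_6 = 20 ⇒ 19
(1) 19|_6 = 3·6 + 1 ↦ 3·7 + 1|_7 = 22 ⇒ 21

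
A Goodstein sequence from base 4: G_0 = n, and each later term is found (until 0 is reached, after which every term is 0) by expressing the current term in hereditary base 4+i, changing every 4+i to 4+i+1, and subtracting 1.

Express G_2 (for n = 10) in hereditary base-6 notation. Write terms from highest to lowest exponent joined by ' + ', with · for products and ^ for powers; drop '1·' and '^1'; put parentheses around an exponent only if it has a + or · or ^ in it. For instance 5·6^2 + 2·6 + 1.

2·6

(0) 10|_4 = 2·4 + 2 ↦ 2·5 + 2|_5 = 12 ⇒ 11
(1) 11|_5 = 2·5 + 1 ↦ 2·6 + 1|_6 = 13 ⇒ 12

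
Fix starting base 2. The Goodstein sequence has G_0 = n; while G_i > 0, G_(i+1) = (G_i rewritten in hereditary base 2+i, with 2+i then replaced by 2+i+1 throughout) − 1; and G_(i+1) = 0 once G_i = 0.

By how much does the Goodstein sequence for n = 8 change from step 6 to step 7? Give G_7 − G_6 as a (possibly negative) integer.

741286580

G_0=8  [base 2] 2^(2 + 1)  →[2↦3]→  3^(3 + 1) = 81  −1 ⇒ G_1=80
G_1=80  [base 3] 2·3^3 + 2·3^2 + 2·3 + 2  →[3↦4]→  2·4^4 + 2·4^2 + 2·4 + 2 = 554  −1 ⇒ G_2=553
G_2=553  [base 4] 2·4^4 + 2·4^2 + 2·4 + 1  →[4↦5]→  2·5^5 + 2·5^2 + 2·5 + 1 = 6311  −1 ⇒ G_3=6310
G_3=6310  [base 5] 2·5^5 + 2·5^2 + 2·5  →[5↦6]→  2·6^6 + 2·6^2 + 2·6 = 93396  −1 ⇒ G_4=93395
G_4=93395  [base 6] 2·6^6 + 2·6^2 + 6 + 5  →[6↦7]→  2·7^7 + 2·7^2 + 7 + 5 = 1647196  −1 ⇒ G_5=1647195
G_5=1647195  [base 7] 2·7^7 + 2·7^2 + 7 + 4  →[7↦8]→  2·8^8 + 2·8^2 + 8 + 4 = 33554572  −1 ⇒ G_6=33554571
G_6=33554571  [base 8] 2·8^8 + 2·8^2 + 8 + 3  →[8↦9]→  2·9^9 + 2·9^2 + 9 + 3 = 774841152  −1 ⇒ G_7=774841151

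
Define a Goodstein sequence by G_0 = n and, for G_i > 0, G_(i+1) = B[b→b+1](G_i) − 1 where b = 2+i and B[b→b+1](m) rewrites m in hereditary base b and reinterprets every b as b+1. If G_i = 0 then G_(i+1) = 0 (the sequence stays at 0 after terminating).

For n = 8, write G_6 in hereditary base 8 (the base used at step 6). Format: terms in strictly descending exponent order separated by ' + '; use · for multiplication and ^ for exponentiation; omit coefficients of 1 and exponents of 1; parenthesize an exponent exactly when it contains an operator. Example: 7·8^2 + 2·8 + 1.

i=0: 8 = 2^(2 + 1) (b=2); 2→3: 3^(3 + 1) = 81; 81−1 = 80
i=1: 80 = 2·3^3 + 2·3^2 + 2·3 + 2 (b=3); 3→4: 2·4^4 + 2·4^2 + 2·4 + 2 = 554; 554−1 = 553
i=2: 553 = 2·4^4 + 2·4^2 + 2·4 + 1 (b=4); 4→5: 2·5^5 + 2·5^2 + 2·5 + 1 = 6311; 6311−1 = 6310
i=3: 6310 = 2·5^5 + 2·5^2 + 2·5 (b=5); 5→6: 2·6^6 + 2·6^2 + 2·6 = 93396; 93396−1 = 93395
i=4: 93395 = 2·6^6 + 2·6^2 + 6 + 5 (b=6); 6→7: 2·7^7 + 2·7^2 + 7 + 5 = 1647196; 1647196−1 = 1647195
i=5: 1647195 = 2·7^7 + 2·7^2 + 7 + 4 (b=7); 7→8: 2·8^8 + 2·8^2 + 8 + 4 = 33554572; 33554572−1 = 33554571
i=6: 33554571 = 2·8^8 + 2·8^2 + 8 + 3 (b=8); 8→9: 2·9^9 + 2·9^2 + 9 + 3 = 774841152; 774841152−1 = 774841151

2·8^8 + 2·8^2 + 8 + 3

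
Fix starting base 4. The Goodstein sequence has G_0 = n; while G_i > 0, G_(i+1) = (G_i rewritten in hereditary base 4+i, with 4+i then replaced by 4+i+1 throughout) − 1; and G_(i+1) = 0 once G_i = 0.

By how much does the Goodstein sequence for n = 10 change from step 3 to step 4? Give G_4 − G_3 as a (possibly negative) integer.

10 —HB4→ 2·4 + 2 —bump→ 2·5 + 2 = 12 —(−1)→ 11
11 —HB5→ 2·5 + 1 —bump→ 2·6 + 1 = 13 —(−1)→ 12
12 —HB6→ 2·6 —bump→ 2·7 = 14 —(−1)→ 13
13 —HB7→ 7 + 6 —bump→ 8 + 6 = 14 —(−1)→ 13

0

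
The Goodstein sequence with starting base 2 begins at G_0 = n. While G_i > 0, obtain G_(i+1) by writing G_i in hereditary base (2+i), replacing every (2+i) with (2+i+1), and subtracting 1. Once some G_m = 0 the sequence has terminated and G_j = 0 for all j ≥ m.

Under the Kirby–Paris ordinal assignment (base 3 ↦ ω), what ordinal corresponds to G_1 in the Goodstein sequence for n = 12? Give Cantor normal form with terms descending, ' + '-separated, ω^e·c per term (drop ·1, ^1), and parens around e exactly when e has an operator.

ω^(ω + 1) + ω^2·2 + ω·2 + 2

G_0=12  [base 2] 2^(2 + 1) + 2^2  →[2↦3]→  3^(3 + 1) + 3^3 = 108  −1 ⇒ G_1=107
G_1=107  [base 3] 3^(3 + 1) + 2·3^2 + 2·3 + 2  →[3↦4]→  4^(4 + 1) + 2·4^2 + 2·4 + 2 = 1066  −1 ⇒ G_2=1065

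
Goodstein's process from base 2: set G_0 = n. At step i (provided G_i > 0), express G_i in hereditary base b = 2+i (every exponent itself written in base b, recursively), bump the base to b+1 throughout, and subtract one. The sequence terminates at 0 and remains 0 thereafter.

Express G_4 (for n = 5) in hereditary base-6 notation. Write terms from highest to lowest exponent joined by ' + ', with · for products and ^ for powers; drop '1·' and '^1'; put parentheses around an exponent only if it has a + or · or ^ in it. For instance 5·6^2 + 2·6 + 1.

5 —HB2→ 2^2 + 1 —bump→ 3^3 + 1 = 28 —(−1)→ 27
27 —HB3→ 3^3 —bump→ 4^4 = 256 —(−1)→ 255
255 —HB4→ 3·4^3 + 3·4^2 + 3·4 + 3 —bump→ 3·5^3 + 3·5^2 + 3·5 + 3 = 468 —(−1)→ 467
467 —HB5→ 3·5^3 + 3·5^2 + 3·5 + 2 —bump→ 3·6^3 + 3·6^2 + 3·6 + 2 = 776 —(−1)→ 775
775 —HB6→ 3·6^3 + 3·6^2 + 3·6 + 1 —bump→ 3·7^3 + 3·7^2 + 3·7 + 1 = 1198 —(−1)→ 1197

3·6^3 + 3·6^2 + 3·6 + 1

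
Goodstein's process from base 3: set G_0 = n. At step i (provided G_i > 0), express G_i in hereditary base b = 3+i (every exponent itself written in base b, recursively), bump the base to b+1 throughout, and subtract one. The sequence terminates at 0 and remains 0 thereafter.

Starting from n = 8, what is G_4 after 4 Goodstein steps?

[0] 8 ≡ 2·3 + 2 (base 3). Lift 4: 10. −1: 9.
[1] 9 ≡ 2·4 + 1 (base 4). Lift 5: 11. −1: 10.
[2] 10 ≡ 2·5 (base 5). Lift 6: 12. −1: 11.
[3] 11 ≡ 6 + 5 (base 6). Lift 7: 12. −1: 11.
[4] 11 ≡ 7 + 4 (base 7). Lift 8: 12. −1: 11.

11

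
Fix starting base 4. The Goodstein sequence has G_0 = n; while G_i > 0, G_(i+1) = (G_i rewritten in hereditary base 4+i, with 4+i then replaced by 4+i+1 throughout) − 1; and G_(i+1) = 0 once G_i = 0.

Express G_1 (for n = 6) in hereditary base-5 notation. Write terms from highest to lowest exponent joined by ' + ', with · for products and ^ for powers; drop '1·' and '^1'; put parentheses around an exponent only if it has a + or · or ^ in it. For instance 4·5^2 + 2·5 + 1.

G_0 = 6. HB_4(6) = 4 + 2. Bump = 7. G_1 = 6.
G_1 = 6. HB_5(6) = 5 + 1. Bump = 7. G_2 = 6.

5 + 1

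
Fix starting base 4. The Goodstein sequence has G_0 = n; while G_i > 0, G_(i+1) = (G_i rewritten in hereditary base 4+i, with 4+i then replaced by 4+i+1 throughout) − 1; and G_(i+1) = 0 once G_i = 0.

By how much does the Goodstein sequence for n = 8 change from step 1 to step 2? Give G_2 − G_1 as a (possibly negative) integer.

0

i=0: 8 = 2·4 (b=4); 4→5: 2·5 = 10; 10−1 = 9
i=1: 9 = 5 + 4 (b=5); 5→6: 6 + 4 = 10; 10−1 = 9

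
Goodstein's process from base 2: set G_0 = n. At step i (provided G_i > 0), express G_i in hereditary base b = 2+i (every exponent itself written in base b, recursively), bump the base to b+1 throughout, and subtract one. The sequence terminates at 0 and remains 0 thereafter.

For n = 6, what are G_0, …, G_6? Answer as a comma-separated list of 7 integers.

6, 29, 257, 3125, 46655, 98039, 187243

G_0 = 6. HB_2(6) = 2^2 + 2. Bump = 30. G_1 = 29.
G_1 = 29. HB_3(29) = 3^3 + 2. Bump = 258. G_2 = 257.
G_2 = 257. HB_4(257) = 4^4 + 1. Bump = 3126. G_3 = 3125.
G_3 = 3125. HB_5(3125) = 5^5. Bump = 46656. G_4 = 46655.
G_4 = 46655. HB_6(46655) = 5·6^5 + 5·6^4 + 5·6^3 + 5·6^2 + 5·6 + 5. Bump = 98040. G_5 = 98039.
G_5 = 98039. HB_7(98039) = 5·7^5 + 5·7^4 + 5·7^3 + 5·7^2 + 5·7 + 4. Bump = 187244. G_6 = 187243.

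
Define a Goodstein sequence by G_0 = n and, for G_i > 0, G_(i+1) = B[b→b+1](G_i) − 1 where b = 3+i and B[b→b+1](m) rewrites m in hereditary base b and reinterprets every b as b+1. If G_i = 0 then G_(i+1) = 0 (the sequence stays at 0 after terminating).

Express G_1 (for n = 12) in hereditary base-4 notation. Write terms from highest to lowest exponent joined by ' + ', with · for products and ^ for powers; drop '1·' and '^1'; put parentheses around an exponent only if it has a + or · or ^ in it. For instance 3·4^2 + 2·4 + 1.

G_0 = 12. HB_3(12) = 3^2 + 3. Bump = 20. G_1 = 19.
G_1 = 19. HB_4(19) = 4^2 + 3. Bump = 28. G_2 = 27.

4^2 + 3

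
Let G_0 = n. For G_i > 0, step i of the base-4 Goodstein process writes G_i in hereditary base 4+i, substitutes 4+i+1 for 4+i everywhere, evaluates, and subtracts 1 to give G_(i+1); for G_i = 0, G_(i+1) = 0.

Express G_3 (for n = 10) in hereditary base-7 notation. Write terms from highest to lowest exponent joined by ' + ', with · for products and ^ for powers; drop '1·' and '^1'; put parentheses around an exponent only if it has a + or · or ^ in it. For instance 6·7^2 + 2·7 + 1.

7 + 6

i=0: 10 = 2·4 + 2 (b=4); 4→5: 2·5 + 2 = 12; 12−1 = 11
i=1: 11 = 2·5 + 1 (b=5); 5→6: 2·6 + 1 = 13; 13−1 = 12
i=2: 12 = 2·6 (b=6); 6→7: 2·7 = 14; 14−1 = 13
i=3: 13 = 7 + 6 (b=7); 7→8: 8 + 6 = 14; 14−1 = 13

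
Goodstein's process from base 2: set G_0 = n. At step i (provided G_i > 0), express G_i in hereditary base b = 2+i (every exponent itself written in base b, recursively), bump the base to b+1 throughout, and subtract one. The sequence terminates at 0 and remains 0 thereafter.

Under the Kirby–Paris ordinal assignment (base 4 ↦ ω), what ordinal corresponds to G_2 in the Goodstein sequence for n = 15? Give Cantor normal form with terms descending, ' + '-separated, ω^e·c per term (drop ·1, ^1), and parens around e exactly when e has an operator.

G_0 = 15. HB_2(15) = 2^(2 + 1) + 2^2 + 2 + 1. Bump = 112. G_1 = 111.
G_1 = 111. HB_3(111) = 3^(3 + 1) + 3^3 + 3. Bump = 1284. G_2 = 1283.
G_2 = 1283. HB_4(1283) = 4^(4 + 1) + 4^4 + 3. Bump = 18753. G_3 = 18752.

ω^(ω + 1) + ω^ω + 3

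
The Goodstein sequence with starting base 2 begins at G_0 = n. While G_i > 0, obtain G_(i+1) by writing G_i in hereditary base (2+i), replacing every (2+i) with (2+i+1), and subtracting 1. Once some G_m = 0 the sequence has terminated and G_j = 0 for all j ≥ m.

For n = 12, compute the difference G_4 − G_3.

G_0=12  [base 2] 2^(2 + 1) + 2^2  →[2↦3]→  3^(3 + 1) + 3^3 = 108  −1 ⇒ G_1=107
G_1=107  [base 3] 3^(3 + 1) + 2·3^2 + 2·3 + 2  →[3↦4]→  4^(4 + 1) + 2·4^2 + 2·4 + 2 = 1066  −1 ⇒ G_2=1065
G_2=1065  [base 4] 4^(4 + 1) + 2·4^2 + 2·4 + 1  →[4↦5]→  5^(5 + 1) + 2·5^2 + 2·5 + 1 = 15686  −1 ⇒ G_3=15685
G_3=15685  [base 5] 5^(5 + 1) + 2·5^2 + 2·5  →[5↦6]→  6^(6 + 1) + 2·6^2 + 2·6 = 280020  −1 ⇒ G_4=280019

264334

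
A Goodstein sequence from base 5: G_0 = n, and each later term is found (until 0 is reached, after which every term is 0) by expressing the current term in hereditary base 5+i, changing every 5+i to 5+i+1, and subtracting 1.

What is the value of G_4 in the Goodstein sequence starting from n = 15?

20

base 5: 15 = 3·5; at 6: 3·6 = 18; next = 17
base 6: 17 = 2·6 + 5; at 7: 2·7 + 5 = 19; next = 18
base 7: 18 = 2·7 + 4; at 8: 2·8 + 4 = 20; next = 19
base 8: 19 = 2·8 + 3; at 9: 2·9 + 3 = 21; next = 20
base 9: 20 = 2·9 + 2; at 10: 2·10 + 2 = 22; next = 21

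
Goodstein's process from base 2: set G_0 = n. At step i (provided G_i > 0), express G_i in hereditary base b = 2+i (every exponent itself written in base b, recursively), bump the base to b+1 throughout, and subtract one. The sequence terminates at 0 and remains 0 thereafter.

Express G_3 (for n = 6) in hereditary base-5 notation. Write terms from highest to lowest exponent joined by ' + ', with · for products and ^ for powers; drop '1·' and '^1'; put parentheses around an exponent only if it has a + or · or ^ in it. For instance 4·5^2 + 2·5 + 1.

5^5

step 0: 6 = 2^2 + 2; sub 3 for 2: 3^3 + 3; = 30; G_1 = 30−1 = 29
step 1: 29 = 3^3 + 2; sub 4 for 3: 4^4 + 2; = 258; G_2 = 258−1 = 257
step 2: 257 = 4^4 + 1; sub 5 for 4: 5^5 + 1; = 3126; G_3 = 3126−1 = 3125
step 3: 3125 = 5^5; sub 6 for 5: 6^6; = 46656; G_4 = 46656−1 = 46655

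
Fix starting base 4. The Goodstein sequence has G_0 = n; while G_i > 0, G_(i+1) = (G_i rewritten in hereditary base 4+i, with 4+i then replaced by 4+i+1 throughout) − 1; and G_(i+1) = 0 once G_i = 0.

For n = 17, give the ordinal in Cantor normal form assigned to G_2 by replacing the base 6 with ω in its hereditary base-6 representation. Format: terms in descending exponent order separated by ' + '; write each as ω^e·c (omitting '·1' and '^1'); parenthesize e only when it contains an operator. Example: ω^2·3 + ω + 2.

ω·5 + 5

G_0=17  [base 4] 4^2 + 1  →[4↦5]→  5^2 + 1 = 26  −1 ⇒ G_1=25
G_1=25  [base 5] 5^2  →[5↦6]→  6^2 = 36  −1 ⇒ G_2=35
G_2=35  [base 6] 5·6 + 5  →[6↦7]→  5·7 + 5 = 40  −1 ⇒ G_3=39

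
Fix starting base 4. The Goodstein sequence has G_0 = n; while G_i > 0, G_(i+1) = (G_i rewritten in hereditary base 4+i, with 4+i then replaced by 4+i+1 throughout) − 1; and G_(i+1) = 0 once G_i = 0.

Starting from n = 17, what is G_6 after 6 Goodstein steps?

51

17 —HB4→ 4^2 + 1 —bump→ 5^2 + 1 = 26 —(−1)→ 25
25 —HB5→ 5^2 —bump→ 6^2 = 36 —(−1)→ 35
35 —HB6→ 5·6 + 5 —bump→ 5·7 + 5 = 40 —(−1)→ 39
39 —HB7→ 5·7 + 4 —bump→ 5·8 + 4 = 44 —(−1)→ 43
43 —HB8→ 5·8 + 3 —bump→ 5·9 + 3 = 48 —(−1)→ 47
47 —HB9→ 5·9 + 2 —bump→ 5·10 + 2 = 52 —(−1)→ 51
51 —HB10→ 5·10 + 1 —bump→ 5·11 + 1 = 56 —(−1)→ 55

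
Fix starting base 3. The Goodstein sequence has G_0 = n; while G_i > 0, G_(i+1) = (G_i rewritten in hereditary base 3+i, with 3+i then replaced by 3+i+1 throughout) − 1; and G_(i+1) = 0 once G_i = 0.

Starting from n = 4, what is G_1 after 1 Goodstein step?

4

base 3: 4 = 3 + 1; at 4: 4 + 1 = 5; next = 4
base 4: 4 = 4; at 5: 5 = 5; next = 4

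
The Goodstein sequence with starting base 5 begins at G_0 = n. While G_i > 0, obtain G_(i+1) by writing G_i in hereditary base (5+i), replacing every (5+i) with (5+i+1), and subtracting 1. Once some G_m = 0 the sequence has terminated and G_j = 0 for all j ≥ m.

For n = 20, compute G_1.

G_0=20  [base 5] 4·5  →[5↦6]→  4·6 = 24  −1 ⇒ G_1=23
G_1=23  [base 6] 3·6 + 5  →[6↦7]→  3·7 + 5 = 26  −1 ⇒ G_2=25

23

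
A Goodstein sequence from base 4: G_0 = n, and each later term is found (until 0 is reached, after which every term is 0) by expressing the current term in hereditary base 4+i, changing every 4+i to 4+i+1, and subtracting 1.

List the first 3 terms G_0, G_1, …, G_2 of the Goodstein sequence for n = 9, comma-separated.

9, 10, 11

G_0=9  [base 4] 2·4 + 1  →[4↦5]→  2·5 + 1 = 11  −1 ⇒ G_1=10
G_1=10  [base 5] 2·5  →[5↦6]→  2·6 = 12  −1 ⇒ G_2=11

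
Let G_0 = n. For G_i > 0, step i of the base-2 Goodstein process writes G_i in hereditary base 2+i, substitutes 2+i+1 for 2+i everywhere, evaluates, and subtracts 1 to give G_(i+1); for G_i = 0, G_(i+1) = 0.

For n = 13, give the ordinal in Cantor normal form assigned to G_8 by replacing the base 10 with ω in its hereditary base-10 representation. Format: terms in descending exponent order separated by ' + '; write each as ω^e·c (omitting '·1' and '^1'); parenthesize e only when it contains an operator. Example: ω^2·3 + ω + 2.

ω^(ω + 1) + ω^3·3 + ω^2·3 + ω·2 + 5

step 0: 13 = 2^(2 + 1) + 2^2 + 1; sub 3 for 2: 3^(3 + 1) + 3^3 + 1; = 109; G_1 = 109−1 = 108
step 1: 108 = 3^(3 + 1) + 3^3; sub 4 for 3: 4^(4 + 1) + 4^4; = 1280; G_2 = 1280−1 = 1279
step 2: 1279 = 4^(4 + 1) + 3·4^3 + 3·4^2 + 3·4 + 3; sub 5 for 4: 5^(5 + 1) + 3·5^3 + 3·5^2 + 3·5 + 3; = 16093; G_3 = 16093−1 = 16092
step 3: 16092 = 5^(5 + 1) + 3·5^3 + 3·5^2 + 3·5 + 2; sub 6 for 5: 6^(6 + 1) + 3·6^3 + 3·6^2 + 3·6 + 2; = 280712; G_4 = 280712−1 = 280711
step 4: 280711 = 6^(6 + 1) + 3·6^3 + 3·6^2 + 3·6 + 1; sub 7 for 6: 7^(7 + 1) + 3·7^3 + 3·7^2 + 3·7 + 1; = 5765999; G_5 = 5765999−1 = 5765998
step 5: 5765998 = 7^(7 + 1) + 3·7^3 + 3·7^2 + 3·7; sub 8 for 7: 8^(8 + 1) + 3·8^3 + 3·8^2 + 3·8; = 134219480; G_6 = 134219480−1 = 134219479
step 6: 134219479 = 8^(8 + 1) + 3·8^3 + 3·8^2 + 2·8 + 7; sub 9 for 8: 9^(9 + 1) + 3·9^3 + 3·9^2 + 2·9 + 7; = 3486786856; G_7 = 3486786856−1 = 3486786855
step 7: 3486786855 = 9^(9 + 1) + 3·9^3 + 3·9^2 + 2·9 + 6; sub 10 for 9: 10^(10 + 1) + 3·10^3 + 3·10^2 + 2·10 + 6; = 100000003326; G_8 = 100000003326−1 = 100000003325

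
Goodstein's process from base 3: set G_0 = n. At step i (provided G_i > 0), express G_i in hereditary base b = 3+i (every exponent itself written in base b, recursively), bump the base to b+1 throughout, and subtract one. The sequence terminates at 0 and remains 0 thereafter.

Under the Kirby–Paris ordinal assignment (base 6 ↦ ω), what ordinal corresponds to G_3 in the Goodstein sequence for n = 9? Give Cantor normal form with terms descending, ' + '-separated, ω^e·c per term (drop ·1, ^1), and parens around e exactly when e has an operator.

ω·3 + 1

step 0: 9 = 3^2; sub 4 for 3: 4^2; = 16; G_1 = 16−1 = 15
step 1: 15 = 3·4 + 3; sub 5 for 4: 3·5 + 3; = 18; G_2 = 18−1 = 17
step 2: 17 = 3·5 + 2; sub 6 for 5: 3·6 + 2; = 20; G_3 = 20−1 = 19
step 3: 19 = 3·6 + 1; sub 7 for 6: 3·7 + 1; = 22; G_4 = 22−1 = 21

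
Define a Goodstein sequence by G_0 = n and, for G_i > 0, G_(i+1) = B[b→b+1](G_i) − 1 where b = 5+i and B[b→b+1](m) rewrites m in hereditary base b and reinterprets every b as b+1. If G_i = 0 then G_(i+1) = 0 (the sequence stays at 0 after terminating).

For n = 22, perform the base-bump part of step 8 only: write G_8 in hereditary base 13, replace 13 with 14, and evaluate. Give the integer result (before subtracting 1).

22 —HB5→ 4·5 + 2 —bump→ 4·6 + 2 = 26 —(−1)→ 25
25 —HB6→ 4·6 + 1 —bump→ 4·7 + 1 = 29 —(−1)→ 28
28 —HB7→ 4·7 —bump→ 4·8 = 32 —(−1)→ 31
31 —HB8→ 3·8 + 7 —bump→ 3·9 + 7 = 34 —(−1)→ 33
33 —HB9→ 3·9 + 6 —bump→ 3·10 + 6 = 36 —(−1)→ 35
35 —HB10→ 3·10 + 5 —bump→ 3·11 + 5 = 38 —(−1)→ 37
37 —HB11→ 3·11 + 4 —bump→ 3·12 + 4 = 40 —(−1)→ 39
39 —HB12→ 3·12 + 3 —bump→ 3·13 + 3 = 42 —(−1)→ 41
41 —HB13→ 3·13 + 2 —bump→ 3·14 + 2 = 44 —(−1)→ 43

44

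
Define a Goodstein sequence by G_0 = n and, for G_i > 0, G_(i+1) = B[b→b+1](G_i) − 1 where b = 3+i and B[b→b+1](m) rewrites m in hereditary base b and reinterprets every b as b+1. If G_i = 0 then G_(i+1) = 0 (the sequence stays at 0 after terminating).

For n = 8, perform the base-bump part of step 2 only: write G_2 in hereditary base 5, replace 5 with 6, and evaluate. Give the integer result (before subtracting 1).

[0] 8 ≡ 2·3 + 2 (base 3). Lift 4: 10. −1: 9.
[1] 9 ≡ 2·4 + 1 (base 4). Lift 5: 11. −1: 10.
[2] 10 ≡ 2·5 (base 5). Lift 6: 12. −1: 11.

12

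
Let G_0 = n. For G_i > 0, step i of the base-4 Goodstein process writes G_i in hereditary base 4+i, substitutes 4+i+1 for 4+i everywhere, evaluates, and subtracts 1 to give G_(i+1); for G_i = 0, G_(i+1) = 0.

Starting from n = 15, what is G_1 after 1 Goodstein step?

base 4: 15 = 3·4 + 3; at 5: 3·5 + 3 = 18; next = 17
base 5: 17 = 3·5 + 2; at 6: 3·6 + 2 = 20; next = 19

17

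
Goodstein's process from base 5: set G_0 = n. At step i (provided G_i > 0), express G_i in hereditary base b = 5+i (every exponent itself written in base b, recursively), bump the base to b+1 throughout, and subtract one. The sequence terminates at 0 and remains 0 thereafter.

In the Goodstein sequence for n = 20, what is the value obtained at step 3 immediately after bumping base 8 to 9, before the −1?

[0] 20 ≡ 4·5 (base 5). Lift 6: 24. −1: 23.
[1] 23 ≡ 3·6 + 5 (base 6). Lift 7: 26. −1: 25.
[2] 25 ≡ 3·7 + 4 (base 7). Lift 8: 28. −1: 27.
[3] 27 ≡ 3·8 + 3 (base 8). Lift 9: 30. −1: 29.

30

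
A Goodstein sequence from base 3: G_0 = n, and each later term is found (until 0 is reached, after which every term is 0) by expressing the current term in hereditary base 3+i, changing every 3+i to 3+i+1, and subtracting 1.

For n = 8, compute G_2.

[0] 8 ≡ 2·3 + 2 (base 3). Lift 4: 10. −1: 9.
[1] 9 ≡ 2·4 + 1 (base 4). Lift 5: 11. −1: 10.
[2] 10 ≡ 2·5 (base 5). Lift 6: 12. −1: 11.

10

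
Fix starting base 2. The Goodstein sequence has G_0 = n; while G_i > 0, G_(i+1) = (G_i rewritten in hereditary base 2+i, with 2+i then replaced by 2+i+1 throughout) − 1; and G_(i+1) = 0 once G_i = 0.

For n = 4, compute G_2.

i=0: 4 = 2^2 (b=2); 2→3: 3^3 = 27; 27−1 = 26
i=1: 26 = 2·3^2 + 2·3 + 2 (b=3); 3→4: 2·4^2 + 2·4 + 2 = 42; 42−1 = 41

41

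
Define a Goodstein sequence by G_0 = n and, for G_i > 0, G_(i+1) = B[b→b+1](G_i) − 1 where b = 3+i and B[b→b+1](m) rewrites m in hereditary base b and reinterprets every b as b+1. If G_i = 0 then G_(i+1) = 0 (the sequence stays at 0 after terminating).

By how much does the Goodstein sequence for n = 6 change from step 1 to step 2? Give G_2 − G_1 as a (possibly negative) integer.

0

[0] 6 ≡ 2·3 (base 3). Lift 4: 8. −1: 7.
[1] 7 ≡ 4 + 3 (base 4). Lift 5: 8. −1: 7.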